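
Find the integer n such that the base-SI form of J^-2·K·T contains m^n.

-4

J = kg·m²·s⁻².
So J⁻² = kg⁻²·m⁻⁴·s⁴.
T = kg·s⁻²·A⁻¹.
Combining: J⁻²·K·T = (kg⁻²·m⁻⁴·s⁴) · K · (kg·s⁻²·A⁻¹) = kg⁻¹·m⁻⁴·s²·A⁻¹·K.
The exponent of m is -4.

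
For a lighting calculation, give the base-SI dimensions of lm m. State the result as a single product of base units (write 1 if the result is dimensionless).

lm = cd·sr = cd (luminous flux; sr is dimensionless).
Combining: lm·m = cd · m = m·cd.

m·cd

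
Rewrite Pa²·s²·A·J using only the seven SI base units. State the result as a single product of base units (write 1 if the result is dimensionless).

Pa = N/m² (pressure = force per area),
    = kg·m⁻¹·s⁻².
So Pa² = kg²·m⁻²·s⁻⁴.
J = N·m (work = force × distance),
    = kg·m²·s⁻².
Combining: Pa²·s²·A·J = (kg²·m⁻²·s⁻⁴) · s² · A · (kg·m²·s⁻²) = kg³·s⁻⁴·A.

kg³·s⁻⁴·A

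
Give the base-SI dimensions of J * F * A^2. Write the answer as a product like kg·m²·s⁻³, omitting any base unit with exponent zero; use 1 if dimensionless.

J = N·m (work = force × distance),
    = kg·m²·s⁻².
F = C/V (capacitance = charge per voltage),
    = A·s/(kg·m²·s⁻³·A⁻¹) (substituting C and V),
    = kg⁻¹·m⁻²·s⁴·A².
Combining: J·F·A² = (kg·m²·s⁻²) · (kg⁻¹·m⁻²·s⁴·A²) · A² = s²·A⁴.

s²·A⁴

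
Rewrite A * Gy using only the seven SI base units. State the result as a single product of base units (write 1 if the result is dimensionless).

Gy = m²·s⁻².
Combining: A·Gy = A · (m²·s⁻²) = m²·s⁻²·A.

m²·s⁻²·A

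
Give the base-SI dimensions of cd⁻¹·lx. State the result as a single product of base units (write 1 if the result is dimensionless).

lx = lm/m² (illuminance = luminous flux per area),
    = m⁻²·cd.
Combining: cd⁻¹·lx = cd⁻¹ · (m⁻²·cd) = m⁻².

m⁻²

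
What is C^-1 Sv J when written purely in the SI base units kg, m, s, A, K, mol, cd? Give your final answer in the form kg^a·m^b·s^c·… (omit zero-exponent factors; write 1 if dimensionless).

kg·m⁴·s⁻⁵·A⁻¹

C = A·s = s·A (charge = current × time).
So C⁻¹ = s⁻¹·A⁻¹.
Sv = J/kg (equivalent dose = energy per mass),
    = m²·s⁻².
J = N·m (work = force × distance),
    = kg·m²·s⁻².
Combining: C⁻¹·Sv·J = (s⁻¹·A⁻¹) · (m²·s⁻²) · (kg·m²·s⁻²) = kg·m⁴·s⁻⁵·A⁻¹.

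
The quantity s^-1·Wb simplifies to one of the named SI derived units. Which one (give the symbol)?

V

Wb = V·s (flux: a volt is a weber per second),
    = kg·m²·s⁻²·A⁻¹.
Combining: s⁻¹·Wb = s⁻¹ · (kg·m²·s⁻²·A⁻¹) = kg·m²·s⁻³·A⁻¹.
kg·m²·s⁻³·A⁻¹ is the base-SI form of the volt.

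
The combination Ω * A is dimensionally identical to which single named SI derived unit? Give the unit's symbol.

Ω = kg·m²·s⁻³·A⁻².
Combining: Ω·A = (kg·m²·s⁻³·A⁻²) · A = kg·m²·s⁻³·A⁻¹.
kg·m²·s⁻³·A⁻¹ is the base-SI form of the volt.

V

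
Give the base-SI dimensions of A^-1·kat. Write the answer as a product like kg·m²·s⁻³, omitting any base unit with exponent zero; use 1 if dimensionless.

s⁻¹·A⁻¹·mol

kat = mol/s = s⁻¹·mol (catalytic activity).
Combining: A⁻¹·kat = A⁻¹ · (s⁻¹·mol) = s⁻¹·A⁻¹·mol.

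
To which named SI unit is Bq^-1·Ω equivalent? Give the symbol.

Bq = s⁻¹.
So Bq⁻¹ = s.
Ω = kg·m²·s⁻³·A⁻².
Combining: Bq⁻¹·Ω = s · (kg·m²·s⁻³·A⁻²) = kg·m²·s⁻²·A⁻².
kg·m²·s⁻²·A⁻² is the base-SI form of the henry.

H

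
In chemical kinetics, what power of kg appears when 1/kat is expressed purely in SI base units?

0

kat = mol/s = s⁻¹·mol (catalytic activity).
So kat⁻¹ = s·mol⁻¹.
The exponent of kg is 0.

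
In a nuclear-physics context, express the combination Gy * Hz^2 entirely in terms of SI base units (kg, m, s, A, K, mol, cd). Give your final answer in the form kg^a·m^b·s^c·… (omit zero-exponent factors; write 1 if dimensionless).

Gy = m²·s⁻².
Hz = s⁻¹.
So Hz² = s⁻².
Combining: Gy·Hz² = (m²·s⁻²) · s⁻² = m²·s⁻⁴.

m²·s⁻⁴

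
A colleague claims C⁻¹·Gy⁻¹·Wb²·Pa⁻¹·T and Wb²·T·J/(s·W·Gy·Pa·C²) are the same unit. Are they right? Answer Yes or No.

Left side:
  C = A·s = s·A (charge = current × time).
  So C⁻¹ = s⁻¹·A⁻¹.
  Gy = J/kg (absorbed dose = energy per mass),
      = m²·s⁻².
  So Gy⁻¹ = m⁻²·s².
  Wb = V·s (flux: a volt is a weber per second),
      = kg·m²·s⁻²·A⁻¹.
  So Wb² = kg²·m⁴·s⁻⁴·A⁻².
  Pa = N/m² (pressure = force per area),
      = kg·m⁻¹·s⁻².
  So Pa⁻¹ = kg⁻¹·m·s².
  T = Wb/m² (flux density = flux per area),
      = kg·s⁻²·A⁻¹.
  Combining: C⁻¹·Gy⁻¹·Wb²·Pa⁻¹·T = (s⁻¹·A⁻¹) · (m⁻²·s²) · (kg²·m⁴·s⁻⁴·A⁻²) · (kg⁻¹·m·s²) · (kg·s⁻²·A⁻¹) = kg²·m³·s⁻³·A⁻⁴.
Right side:
  Wb = V·s (flux: a volt is a weber per second),
      = kg·m²·s⁻²·A⁻¹.
  So Wb² = kg²·m⁴·s⁻⁴·A⁻².
  W = J/s (power = energy per time),
      = kg·m²·s⁻³.
  So W⁻¹ = kg⁻¹·m⁻²·s³.
  T = Wb/m² (flux density = flux per area),
      = kg·s⁻²·A⁻¹.
  Gy = J/kg (absorbed dose = energy per mass),
      = m²·s⁻².
  So Gy⁻¹ = m⁻²·s².
  Pa = N/m² (pressure = force per area),
      = kg·m⁻¹·s⁻².
  So Pa⁻¹ = kg⁻¹·m·s².
  J = N·m (work = force × distance),
      = kg·m²·s⁻².
  C = A·s = s·A (charge = current × time).
  So C⁻² = s⁻²·A⁻².
  Combining: s⁻¹·Wb²·W⁻¹·T·Gy⁻¹·Pa⁻¹·J·C⁻² = s⁻¹ · (kg²·m⁴·s⁻⁴·A⁻²) · (kg⁻¹·m⁻²·s³) · (kg·s⁻²·A⁻¹) · (m⁻²·s²) · (kg⁻¹·m·s²) · (kg·m²·s⁻²) · (s⁻²·A⁻²) = kg²·m³·s⁻⁴·A⁻⁵.
Left is kg²·m³·s⁻³·A⁻⁴; right is kg²·m³·s⁻⁴·A⁻⁵ — different.

No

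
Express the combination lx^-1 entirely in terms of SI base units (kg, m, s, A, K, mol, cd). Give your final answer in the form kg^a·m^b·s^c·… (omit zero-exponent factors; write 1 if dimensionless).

lx = m⁻²·cd.
So lx⁻¹ = m²·cd⁻¹.

m²·cd⁻¹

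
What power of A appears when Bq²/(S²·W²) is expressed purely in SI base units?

S = 1/Ω (conductance is reciprocal resistance),
    = kg⁻¹·m⁻²·s³·A².
So S⁻² = kg²·m⁴·s⁻⁶·A⁻⁴.
W = J/s (power = energy per time),
    = kg·m²·s⁻³.
So W⁻² = kg⁻²·m⁻⁴·s⁶.
Bq = 1/s = s⁻¹ (activity is decays per second).
So Bq² = s⁻².
Combining: S⁻²·W⁻²·Bq² = (kg²·m⁴·s⁻⁶·A⁻⁴) · (kg⁻²·m⁻⁴·s⁶) · s⁻² = s⁻²·A⁻⁴.
The exponent of A is -4.

-4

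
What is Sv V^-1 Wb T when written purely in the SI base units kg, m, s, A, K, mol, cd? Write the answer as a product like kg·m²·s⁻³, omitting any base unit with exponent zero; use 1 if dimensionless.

kg·m²·s⁻³·A⁻¹

Sv = J/kg (equivalent dose = energy per mass),
    = m²·s⁻².
V = W/A (potential = power per current),
    = kg·m²·s⁻³·A⁻¹.
So V⁻¹ = kg⁻¹·m⁻²·s³·A.
Wb = V·s (flux: a volt is a weber per second),
    = kg·m²·s⁻²·A⁻¹.
T = Wb/m² (flux density = flux per area),
    = kg·s⁻²·A⁻¹.
Combining: Sv·V⁻¹·Wb·T = (m²·s⁻²) · (kg⁻¹·m⁻²·s³·A) · (kg·m²·s⁻²·A⁻¹) · (kg·s⁻²·A⁻¹) = kg·m²·s⁻³·A⁻¹.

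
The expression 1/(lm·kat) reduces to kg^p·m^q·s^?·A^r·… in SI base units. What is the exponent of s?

1

lm = cd·sr = cd (luminous flux; sr is dimensionless).
So lm⁻¹ = cd⁻¹.
kat = mol/s = s⁻¹·mol (catalytic activity).
So kat⁻¹ = s·mol⁻¹.
Combining: lm⁻¹·kat⁻¹ = cd⁻¹ · (s·mol⁻¹) = s·mol⁻¹·cd⁻¹.
The exponent of s is 1.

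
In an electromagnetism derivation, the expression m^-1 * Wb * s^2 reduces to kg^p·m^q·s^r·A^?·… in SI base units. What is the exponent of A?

-1

Wb = kg·m²·s⁻²·A⁻¹.
Combining: m⁻¹·Wb·s² = m⁻¹ · (kg·m²·s⁻²·A⁻¹) · s² = kg·m·A⁻¹.
The exponent of A is -1.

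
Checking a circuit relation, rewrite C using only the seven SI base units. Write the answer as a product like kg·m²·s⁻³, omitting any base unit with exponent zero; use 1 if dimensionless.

C = A·s = s·A (charge = current × time).

s·A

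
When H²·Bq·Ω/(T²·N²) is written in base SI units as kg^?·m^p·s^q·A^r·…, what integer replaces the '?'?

T = kg·s⁻²·A⁻¹.
So T⁻² = kg⁻²·s⁴·A².
H = kg·m²·s⁻²·A⁻².
So H² = kg²·m⁴·s⁻⁴·A⁻⁴.
N = kg·m·s⁻².
So N⁻² = kg⁻²·m⁻²·s⁴.
Bq = s⁻¹.
Ω = kg·m²·s⁻³·A⁻².
Combining: T⁻²·H²·N⁻²·Bq·Ω = (kg⁻²·s⁴·A²) · (kg²·m⁴·s⁻⁴·A⁻⁴) · (kg⁻²·m⁻²·s⁴) · s⁻¹ · (kg·m²·s⁻³·A⁻²) = kg⁻¹·m⁴·A⁻⁴.
The exponent of kg is -1.

-1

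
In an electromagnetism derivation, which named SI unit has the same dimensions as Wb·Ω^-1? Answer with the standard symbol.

Wb = V·s (flux: a volt is a weber per second),
    = kg·m²·s⁻²·A⁻¹.
Ω = V/A (resistance = voltage per current),
    = kg·m²·s⁻³·A⁻².
So Ω⁻¹ = kg⁻¹·m⁻²·s³·A².
Combining: Wb·Ω⁻¹ = (kg·m²·s⁻²·A⁻¹) · (kg⁻¹·m⁻²·s³·A²) = s·A.
s·A is the base-SI form of the coulomb.

C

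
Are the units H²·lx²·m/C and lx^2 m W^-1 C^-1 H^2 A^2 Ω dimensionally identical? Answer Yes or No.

Yes

Left side:
  H = Wb/A (inductance = flux per current),
      = kg·m²·s⁻²·A⁻².
  So H² = kg²·m⁴·s⁻⁴·A⁻⁴.
  lx = lm/m² (illuminance = luminous flux per area),
      = m⁻²·cd.
  So lx² = m⁻⁴·cd².
  C = A·s = s·A (charge = current × time).
  So C⁻¹ = s⁻¹·A⁻¹.
  Combining: H²·lx²·m·C⁻¹ = (kg²·m⁴·s⁻⁴·A⁻⁴) · (m⁻⁴·cd²) · m · (s⁻¹·A⁻¹) = kg²·m·s⁻⁵·A⁻⁵·cd².
Right side:
  lx = lm/m² (illuminance = luminous flux per area),
      = m⁻²·cd.
  So lx² = m⁻⁴·cd².
  W = J/s (power = energy per time),
      = kg·m²·s⁻³.
  So W⁻¹ = kg⁻¹·m⁻²·s³.
  C = A·s = s·A (charge = current × time).
  So C⁻¹ = s⁻¹·A⁻¹.
  H = Wb/A (inductance = flux per current),
      = kg·m²·s⁻²·A⁻².
  So H² = kg²·m⁴·s⁻⁴·A⁻⁴.
  Ω = V/A (resistance = voltage per current),
      = kg·m²·s⁻³·A⁻².
  Combining: lx²·m·W⁻¹·C⁻¹·H²·A²·Ω = (m⁻⁴·cd²) · m · (kg⁻¹·m⁻²·s³) · (s⁻¹·A⁻¹) · (kg²·m⁴·s⁻⁴·A⁻⁴) · A² · (kg·m²·s⁻³·A⁻²) = kg²·m·s⁻⁵·A⁻⁵·cd².
Both reduce to kg²·m·s⁻⁵·A⁻⁵·cd².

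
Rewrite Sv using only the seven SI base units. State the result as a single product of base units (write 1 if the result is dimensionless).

m²·s⁻²

Sv = J/kg (equivalent dose = energy per mass),
    = m²·s⁻².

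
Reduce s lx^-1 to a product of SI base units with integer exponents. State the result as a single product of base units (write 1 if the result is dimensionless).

m²·s·cd⁻¹

lx = lm/m² (illuminance = luminous flux per area),
    = m⁻²·cd.
So lx⁻¹ = m²·cd⁻¹.
Combining: s·lx⁻¹ = s · (m²·cd⁻¹) = m²·s·cd⁻¹.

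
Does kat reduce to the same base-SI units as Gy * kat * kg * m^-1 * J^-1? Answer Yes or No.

No

Left side:
  kat = s⁻¹·mol.
Right side:
  Gy = J/kg (absorbed dose = energy per mass),
      = m²·s⁻².
  kat = mol/s = s⁻¹·mol (catalytic activity).
  J = N·m (work = force × distance),
      = kg·m²·s⁻².
  So J⁻¹ = kg⁻¹·m⁻²·s².
  Combining: Gy·kat·kg·m⁻¹·J⁻¹ = (m²·s⁻²) · (s⁻¹·mol) · kg · m⁻¹ · (kg⁻¹·m⁻²·s²) = m⁻¹·s⁻¹·mol.
Left is s⁻¹·mol; right is m⁻¹·s⁻¹·mol — different.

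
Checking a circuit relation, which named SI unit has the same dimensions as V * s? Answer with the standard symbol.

V = W/A (potential = power per current),
    = kg·m²·s⁻³·A⁻¹.
Combining: V·s = (kg·m²·s⁻³·A⁻¹) · s = kg·m²·s⁻²·A⁻¹.
kg·m²·s⁻²·A⁻¹ is the base-SI form of the weber.

Wb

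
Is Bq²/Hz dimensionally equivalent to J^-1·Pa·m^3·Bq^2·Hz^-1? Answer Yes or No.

Left side:
  Bq = 1/s = s⁻¹ (activity is decays per second).
  So Bq² = s⁻².
  Hz = 1/s = s⁻¹ (frequency is cycles per second).
  So Hz⁻¹ = s.
  Combining: Bq²·Hz⁻¹ = s⁻² · s = s⁻¹.
Right side:
  J = N·m (work = force × distance),
      = kg·m²·s⁻².
  So J⁻¹ = kg⁻¹·m⁻²·s².
  Pa = N/m² (pressure = force per area),
      = kg·m⁻¹·s⁻².
  Bq = 1/s = s⁻¹ (activity is decays per second).
  So Bq² = s⁻².
  Hz = 1/s = s⁻¹ (frequency is cycles per second).
  So Hz⁻¹ = s.
  Combining: J⁻¹·Pa·m³·Bq²·Hz⁻¹ = (kg⁻¹·m⁻²·s²) · (kg·m⁻¹·s⁻²) · m³ · s⁻² · s = s⁻¹.
Both reduce to s⁻¹.

Yes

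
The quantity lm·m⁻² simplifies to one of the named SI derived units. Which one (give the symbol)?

lm = cd.
Combining: lm·m⁻² = cd · m⁻² = m⁻²·cd.
m⁻²·cd is the base-SI form of the lux.

lx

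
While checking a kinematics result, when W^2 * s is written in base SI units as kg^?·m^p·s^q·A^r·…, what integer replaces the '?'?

2

W = J/s (power = energy per time),
    = kg·m²·s⁻³.
So W² = kg²·m⁴·s⁻⁶.
Combining: W²·s = (kg²·m⁴·s⁻⁶) · s = kg²·m⁴·s⁻⁵.
The exponent of kg is 2.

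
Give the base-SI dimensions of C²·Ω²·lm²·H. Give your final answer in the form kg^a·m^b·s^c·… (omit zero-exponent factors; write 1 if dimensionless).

C = A·s = s·A (charge = current × time).
So C² = s²·A².
Ω = V/A (resistance = voltage per current),
    = kg·m²·s⁻³·A⁻².
So Ω² = kg²·m⁴·s⁻⁶·A⁻⁴.
lm = cd·sr = cd (luminous flux; sr is dimensionless).
So lm² = cd².
H = Wb/A (inductance = flux per current),
    = kg·m²·s⁻²·A⁻².
Combining: C²·Ω²·lm²·H = (s²·A²) · (kg²·m⁴·s⁻⁶·A⁻⁴) · cd² · (kg·m²·s⁻²·A⁻²) = kg³·m⁶·s⁻⁶·A⁻⁴·cd².

kg³·m⁶·s⁻⁶·A⁻⁴·cd²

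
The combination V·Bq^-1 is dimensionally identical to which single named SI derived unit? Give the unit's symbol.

V = W/A (potential = power per current),
    = kg·m²·s⁻³·A⁻¹.
Bq = 1/s = s⁻¹ (activity is decays per second).
So Bq⁻¹ = s.
Combining: V·Bq⁻¹ = (kg·m²·s⁻³·A⁻¹) · s = kg·m²·s⁻²·A⁻¹.
kg·m²·s⁻²·A⁻¹ is the base-SI form of the weber.

Wb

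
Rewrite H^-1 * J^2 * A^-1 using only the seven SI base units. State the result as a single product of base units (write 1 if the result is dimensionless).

H = Wb/A (inductance = flux per current),
    = kg·m²·s⁻²·A⁻².
So H⁻¹ = kg⁻¹·m⁻²·s²·A².
J = N·m (work = force × distance),
    = kg·m²·s⁻².
So J² = kg²·m⁴·s⁻⁴.
Combining: H⁻¹·J²·A⁻¹ = (kg⁻¹·m⁻²·s²·A²) · (kg²·m⁴·s⁻⁴) · A⁻¹ = kg·m²·s⁻²·A.

kg·m²·s⁻²·A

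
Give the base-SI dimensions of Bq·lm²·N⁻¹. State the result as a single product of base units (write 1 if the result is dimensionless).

Bq = s⁻¹.
lm = cd.
So lm² = cd².
N = kg·m·s⁻².
So N⁻¹ = kg⁻¹·m⁻¹·s².
Combining: Bq·lm²·N⁻¹ = s⁻¹ · cd² · (kg⁻¹·m⁻¹·s²) = kg⁻¹·m⁻¹·s·cd².

kg⁻¹·m⁻¹·s·cd²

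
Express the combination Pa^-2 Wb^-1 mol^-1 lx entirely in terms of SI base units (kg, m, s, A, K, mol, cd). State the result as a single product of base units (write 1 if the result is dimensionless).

Pa = kg·m⁻¹·s⁻².
So Pa⁻² = kg⁻²·m²·s⁴.
Wb = kg·m²·s⁻²·A⁻¹.
So Wb⁻¹ = kg⁻¹·m⁻²·s²·A.
lx = m⁻²·cd.
Combining: Pa⁻²·Wb⁻¹·mol⁻¹·lx = (kg⁻²·m²·s⁴) · (kg⁻¹·m⁻²·s²·A) · mol⁻¹ · (m⁻²·cd) = kg⁻³·m⁻²·s⁶·A·mol⁻¹·cd.

kg⁻³·m⁻²·s⁶·A·mol⁻¹·cd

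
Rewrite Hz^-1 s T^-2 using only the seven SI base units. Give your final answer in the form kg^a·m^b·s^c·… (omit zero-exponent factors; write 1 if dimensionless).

kg⁻²·s⁶·A²

Hz = s⁻¹.
So Hz⁻¹ = s.
T = kg·s⁻²·A⁻¹.
So T⁻² = kg⁻²·s⁴·A².
Combining: Hz⁻¹·s·T⁻² = s · s · (kg⁻²·s⁴·A²) = kg⁻²·s⁶·A².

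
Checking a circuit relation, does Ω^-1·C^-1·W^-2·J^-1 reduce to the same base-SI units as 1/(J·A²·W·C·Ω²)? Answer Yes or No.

Left side:
  Ω = V/A (resistance = voltage per current),
      = kg·m²·s⁻³·A⁻².
  So Ω⁻¹ = kg⁻¹·m⁻²·s³·A².
  C = A·s = s·A (charge = current × time).
  So C⁻¹ = s⁻¹·A⁻¹.
  W = J/s (power = energy per time),
      = kg·m²·s⁻³.
  So W⁻² = kg⁻²·m⁻⁴·s⁶.
  J = N·m (work = force × distance),
      = kg·m²·s⁻².
  So J⁻¹ = kg⁻¹·m⁻²·s².
  Combining: Ω⁻¹·C⁻¹·W⁻²·J⁻¹ = (kg⁻¹·m⁻²·s³·A²) · (s⁻¹·A⁻¹) · (kg⁻²·m⁻⁴·s⁶) · (kg⁻¹·m⁻²·s²) = kg⁻⁴·m⁻⁸·s¹⁰·A.
Right side:
  J = N·m (work = force × distance),
      = kg·m²·s⁻².
  So J⁻¹ = kg⁻¹·m⁻²·s².
  W = J/s (power = energy per time),
      = kg·m²·s⁻³.
  So W⁻¹ = kg⁻¹·m⁻²·s³.
  C = A·s = s·A (charge = current × time).
  So C⁻¹ = s⁻¹·A⁻¹.
  Ω = V/A (resistance = voltage per current),
      = kg·m²·s⁻³·A⁻².
  So Ω⁻² = kg⁻²·m⁻⁴·s⁶·A⁴.
  Combining: J⁻¹·A⁻²·W⁻¹·C⁻¹·Ω⁻² = (kg⁻¹·m⁻²·s²) · A⁻² · (kg⁻¹·m⁻²·s³) · (s⁻¹·A⁻¹) · (kg⁻²·m⁻⁴·s⁶·A⁴) = kg⁻⁴·m⁻⁸·s¹⁰·A.
Both reduce to kg⁻⁴·m⁻⁸·s¹⁰·A.

Yes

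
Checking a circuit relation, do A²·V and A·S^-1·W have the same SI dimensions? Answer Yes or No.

No

Left side:
  V = kg·m²·s⁻³·A⁻¹.
  Combining: A²·V = A² · (kg·m²·s⁻³·A⁻¹) = kg·m²·s⁻³·A.
Right side:
  S = 1/Ω (conductance is reciprocal resistance),
      = kg⁻¹·m⁻²·s³·A².
  So S⁻¹ = kg·m²·s⁻³·A⁻².
  W = J/s (power = energy per time),
      = kg·m²·s⁻³.
  Combining: A·S⁻¹·W = A · (kg·m²·s⁻³·A⁻²) · (kg·m²·s⁻³) = kg²·m⁴·s⁻⁶·A⁻¹.
Left is kg·m²·s⁻³·A; right is kg²·m⁴·s⁻⁶·A⁻¹ — different.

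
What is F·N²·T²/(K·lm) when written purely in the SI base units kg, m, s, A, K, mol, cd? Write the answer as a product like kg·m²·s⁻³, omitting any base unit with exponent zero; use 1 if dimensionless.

F = C/V (capacitance = charge per voltage),
    = A·s/(kg·m²·s⁻³·A⁻¹) (substituting C and V),
    = kg⁻¹·m⁻²·s⁴·A².
lm = cd·sr = cd (luminous flux; sr is dimensionless).
So lm⁻¹ = cd⁻¹.
N = kg·m/s² = kg·m·s⁻² (force = mass × acceleration).
So N² = kg²·m²·s⁻⁴.
T = Wb/m² (flux density = flux per area),
    = kg·s⁻²·A⁻¹.
So T² = kg²·s⁻⁴·A⁻².
Combining: F·K⁻¹·lm⁻¹·N²·T² = (kg⁻¹·m⁻²·s⁴·A²) · K⁻¹ · cd⁻¹ · (kg²·m²·s⁻⁴) · (kg²·s⁻⁴·A⁻²) = kg³·s⁻⁴·K⁻¹·cd⁻¹.

kg³·s⁻⁴·K⁻¹·cd⁻¹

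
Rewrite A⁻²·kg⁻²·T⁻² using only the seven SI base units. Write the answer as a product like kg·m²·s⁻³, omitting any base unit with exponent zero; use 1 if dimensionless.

T = kg·s⁻²·A⁻¹.
So T⁻² = kg⁻²·s⁴·A².
Combining: A⁻²·kg⁻²·T⁻² = A⁻² · kg⁻² · (kg⁻²·s⁴·A²) = kg⁻⁴·s⁴.

kg⁻⁴·s⁴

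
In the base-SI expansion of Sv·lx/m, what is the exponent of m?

Sv = J/kg (equivalent dose = energy per mass),
    = m²·s⁻².
lx = lm/m² (illuminance = luminous flux per area),
    = m⁻²·cd.
Combining: Sv·m⁻¹·lx = (m²·s⁻²) · m⁻¹ · (m⁻²·cd) = m⁻¹·s⁻²·cd.
The exponent of m is -1.

-1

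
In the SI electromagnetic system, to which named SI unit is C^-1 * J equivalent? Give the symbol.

V

C = A·s = s·A (charge = current × time).
So C⁻¹ = s⁻¹·A⁻¹.
J = N·m (work = force × distance),
    = kg·m²·s⁻².
Combining: C⁻¹·J = (s⁻¹·A⁻¹) · (kg·m²·s⁻²) = kg·m²·s⁻³·A⁻¹.
kg·m²·s⁻³·A⁻¹ is the base-SI form of the volt.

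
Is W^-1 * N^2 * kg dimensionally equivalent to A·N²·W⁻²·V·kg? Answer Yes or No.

Left side:
  W = kg·m²·s⁻³.
  So W⁻¹ = kg⁻¹·m⁻²·s³.
  N = kg·m·s⁻².
  So N² = kg²·m²·s⁻⁴.
  Combining: W⁻¹·N²·kg = (kg⁻¹·m⁻²·s³) · (kg²·m²·s⁻⁴) · kg = kg²·s⁻¹.
Right side:
  N = kg·m/s² = kg·m·s⁻² (force = mass × acceleration).
  So N² = kg²·m²·s⁻⁴.
  W = J/s (power = energy per time),
      = kg·m²·s⁻³.
  So W⁻² = kg⁻²·m⁻⁴·s⁶.
  V = W/A (potential = power per current),
      = kg·m²·s⁻³·A⁻¹.
  Combining: A·N²·W⁻²·V·kg = A · (kg²·m²·s⁻⁴) · (kg⁻²·m⁻⁴·s⁶) · (kg·m²·s⁻³·A⁻¹) · kg = kg²·s⁻¹.
Both reduce to kg²·s⁻¹.

Yes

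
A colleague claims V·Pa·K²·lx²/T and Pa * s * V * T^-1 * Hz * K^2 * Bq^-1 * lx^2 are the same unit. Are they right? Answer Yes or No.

Left side:
  T = Wb/m² (flux density = flux per area),
      = kg·s⁻²·A⁻¹.
  So T⁻¹ = kg⁻¹·s²·A.
  V = W/A (potential = power per current),
      = kg·m²·s⁻³·A⁻¹.
  Pa = N/m² (pressure = force per area),
      = kg·m⁻¹·s⁻².
  lx = lm/m² (illuminance = luminous flux per area),
      = m⁻²·cd.
  So lx² = m⁻⁴·cd².
  Combining: T⁻¹·V·Pa·K²·lx² = (kg⁻¹·s²·A) · (kg·m²·s⁻³·A⁻¹) · (kg·m⁻¹·s⁻²) · K² · (m⁻⁴·cd²) = kg·m⁻³·s⁻³·K²·cd².
Right side:
  Pa = N/m² (pressure = force per area),
      = kg·m⁻¹·s⁻².
  V = W/A (potential = power per current),
      = kg·m²·s⁻³·A⁻¹.
  T = Wb/m² (flux density = flux per area),
      = kg·s⁻²·A⁻¹.
  So T⁻¹ = kg⁻¹·s²·A.
  Hz = 1/s = s⁻¹ (frequency is cycles per second).
  Bq = 1/s = s⁻¹ (activity is decays per second).
  So Bq⁻¹ = s.
  lx = lm/m² (illuminance = luminous flux per area),
      = m⁻²·cd.
  So lx² = m⁻⁴·cd².
  Combining: Pa·s·V·T⁻¹·Hz·K²·Bq⁻¹·lx² = (kg·m⁻¹·s⁻²) · s · (kg·m²·s⁻³·A⁻¹) · (kg⁻¹·s²·A) · s⁻¹ · K² · s · (m⁻⁴·cd²) = kg·m⁻³·s⁻²·K²·cd².
Left is kg·m⁻³·s⁻³·K²·cd²; right is kg·m⁻³·s⁻²·K²·cd² — different.

No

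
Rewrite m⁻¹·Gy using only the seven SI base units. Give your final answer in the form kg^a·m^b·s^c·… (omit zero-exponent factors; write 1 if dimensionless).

m·s⁻²

Gy = m²·s⁻².
Combining: m⁻¹·Gy = m⁻¹ · (m²·s⁻²) = m·s⁻².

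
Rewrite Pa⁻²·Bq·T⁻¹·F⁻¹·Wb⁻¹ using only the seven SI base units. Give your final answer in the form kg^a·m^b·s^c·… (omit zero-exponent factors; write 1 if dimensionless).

Pa = N/m² (pressure = force per area),
    = kg·m⁻¹·s⁻².
So Pa⁻² = kg⁻²·m²·s⁴.
Bq = 1/s = s⁻¹ (activity is decays per second).
T = Wb/m² (flux density = flux per area),
    = kg·s⁻²·A⁻¹.
So T⁻¹ = kg⁻¹·s²·A.
F = C/V (capacitance = charge per voltage),
    = A·s/(kg·m²·s⁻³·A⁻¹) (substituting C and V),
    = kg⁻¹·m⁻²·s⁴·A².
So F⁻¹ = kg·m²·s⁻⁴·A⁻².
Wb = V·s (flux: a volt is a weber per second),
    = kg·m²·s⁻²·A⁻¹.
So Wb⁻¹ = kg⁻¹·m⁻²·s²·A.
Combining: Pa⁻²·Bq·T⁻¹·F⁻¹·Wb⁻¹ = (kg⁻²·m²·s⁴) · s⁻¹ · (kg⁻¹·s²·A) · (kg·m²·s⁻⁴·A⁻²) · (kg⁻¹·m⁻²·s²·A) = kg⁻³·m²·s³.

kg⁻³·m²·s³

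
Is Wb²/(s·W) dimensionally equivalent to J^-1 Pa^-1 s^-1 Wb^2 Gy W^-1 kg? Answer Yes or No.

No

Left side:
  W = kg·m²·s⁻³.
  So W⁻¹ = kg⁻¹·m⁻²·s³.
  Wb = kg·m²·s⁻²·A⁻¹.
  So Wb² = kg²·m⁴·s⁻⁴·A⁻².
  Combining: s⁻¹·W⁻¹·Wb² = s⁻¹ · (kg⁻¹·m⁻²·s³) · (kg²·m⁴·s⁻⁴·A⁻²) = kg·m²·s⁻²·A⁻².
Right side:
  J = N·m (work = force × distance),
      = kg·m²·s⁻².
  So J⁻¹ = kg⁻¹·m⁻²·s².
  Pa = N/m² (pressure = force per area),
      = kg·m⁻¹·s⁻².
  So Pa⁻¹ = kg⁻¹·m·s².
  Wb = V·s (flux: a volt is a weber per second),
      = kg·m²·s⁻²·A⁻¹.
  So Wb² = kg²·m⁴·s⁻⁴·A⁻².
  Gy = J/kg (absorbed dose = energy per mass),
      = m²·s⁻².
  W = J/s (power = energy per time),
      = kg·m²·s⁻³.
  So W⁻¹ = kg⁻¹·m⁻²·s³.
  Combining: J⁻¹·Pa⁻¹·s⁻¹·Wb²·Gy·W⁻¹·kg = (kg⁻¹·m⁻²·s²) · (kg⁻¹·m·s²) · s⁻¹ · (kg²·m⁴·s⁻⁴·A⁻²) · (m²·s⁻²) · (kg⁻¹·m⁻²·s³) · kg = m³·A⁻².
Left is kg·m²·s⁻²·A⁻²; right is m³·A⁻² — different.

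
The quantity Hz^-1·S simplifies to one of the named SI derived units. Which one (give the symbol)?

F

Hz = s⁻¹.
So Hz⁻¹ = s.
S = kg⁻¹·m⁻²·s³·A².
Combining: Hz⁻¹·S = s · (kg⁻¹·m⁻²·s³·A²) = kg⁻¹·m⁻²·s⁴·A².
kg⁻¹·m⁻²·s⁴·A² is the base-SI form of the farad.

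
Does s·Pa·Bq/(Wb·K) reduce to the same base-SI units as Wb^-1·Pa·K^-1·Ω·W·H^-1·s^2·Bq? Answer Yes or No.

No

Left side:
  Wb = kg·m²·s⁻²·A⁻¹.
  So Wb⁻¹ = kg⁻¹·m⁻²·s²·A.
  Pa = kg·m⁻¹·s⁻².
  Bq = s⁻¹.
  Combining: s·Wb⁻¹·Pa·K⁻¹·Bq = s · (kg⁻¹·m⁻²·s²·A) · (kg·m⁻¹·s⁻²) · K⁻¹ · s⁻¹ = m⁻³·A·K⁻¹.
Right side:
  Wb = V·s (flux: a volt is a weber per second),
      = kg·m²·s⁻²·A⁻¹.
  So Wb⁻¹ = kg⁻¹·m⁻²·s²·A.
  Pa = N/m² (pressure = force per area),
      = kg·m⁻¹·s⁻².
  Ω = V/A (resistance = voltage per current),
      = kg·m²·s⁻³·A⁻².
  W = J/s (power = energy per time),
      = kg·m²·s⁻³.
  H = Wb/A (inductance = flux per current),
      = kg·m²·s⁻²·A⁻².
  So H⁻¹ = kg⁻¹·m⁻²·s²·A².
  Bq = 1/s = s⁻¹ (activity is decays per second).
  Combining: Wb⁻¹·Pa·K⁻¹·Ω·W·H⁻¹·s²·Bq = (kg⁻¹·m⁻²·s²·A) · (kg·m⁻¹·s⁻²) · K⁻¹ · (kg·m²·s⁻³·A⁻²) · (kg·m²·s⁻³) · (kg⁻¹·m⁻²·s²·A²) · s² · s⁻¹ = kg·m⁻¹·s⁻³·A·K⁻¹.
Left is m⁻³·A·K⁻¹; right is kg·m⁻¹·s⁻³·A·K⁻¹ — different.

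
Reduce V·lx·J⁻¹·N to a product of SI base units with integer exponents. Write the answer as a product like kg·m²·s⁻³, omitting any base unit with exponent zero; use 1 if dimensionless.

kg·m⁻¹·s⁻³·A⁻¹·cd

V = kg·m²·s⁻³·A⁻¹.
lx = m⁻²·cd.
J = kg·m²·s⁻².
So J⁻¹ = kg⁻¹·m⁻²·s².
N = kg·m·s⁻².
Combining: V·lx·J⁻¹·N = (kg·m²·s⁻³·A⁻¹) · (m⁻²·cd) · (kg⁻¹·m⁻²·s²) · (kg·m·s⁻²) = kg·m⁻¹·s⁻³·A⁻¹·cd.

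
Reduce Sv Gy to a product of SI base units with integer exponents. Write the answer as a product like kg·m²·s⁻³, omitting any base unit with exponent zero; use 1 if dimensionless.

m⁴·s⁻⁴

Sv = m²·s⁻².
Gy = m²·s⁻².
Combining: Sv·Gy = (m²·s⁻²) · (m²·s⁻²) = m⁴·s⁻⁴.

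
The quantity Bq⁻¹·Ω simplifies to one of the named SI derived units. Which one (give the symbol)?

H

Bq = 1/s = s⁻¹ (activity is decays per second).
So Bq⁻¹ = s.
Ω = V/A (resistance = voltage per current),
    = kg·m²·s⁻³·A⁻².
Combining: Bq⁻¹·Ω = s · (kg·m²·s⁻³·A⁻²) = kg·m²·s⁻²·A⁻².
kg·m²·s⁻²·A⁻² is the base-SI form of the henry.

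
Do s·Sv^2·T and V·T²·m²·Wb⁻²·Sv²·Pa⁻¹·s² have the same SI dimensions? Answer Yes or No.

No

Left side:
  Sv = m²·s⁻².
  So Sv² = m⁴·s⁻⁴.
  T = kg·s⁻²·A⁻¹.
  Combining: s·Sv²·T = s · (m⁴·s⁻⁴) · (kg·s⁻²·A⁻¹) = kg·m⁴·s⁻⁵·A⁻¹.
Right side:
  V = W/A (potential = power per current),
      = kg·m²·s⁻³·A⁻¹.
  T = Wb/m² (flux density = flux per area),
      = kg·s⁻²·A⁻¹.
  So T² = kg²·s⁻⁴·A⁻².
  Wb = V·s (flux: a volt is a weber per second),
      = kg·m²·s⁻²·A⁻¹.
  So Wb⁻² = kg⁻²·m⁻⁴·s⁴·A².
  Sv = J/kg (equivalent dose = energy per mass),
      = m²·s⁻².
  So Sv² = m⁴·s⁻⁴.
  Pa = N/m² (pressure = force per area),
      = kg·m⁻¹·s⁻².
  So Pa⁻¹ = kg⁻¹·m·s².
  Combining: V·T²·m²·Wb⁻²·Sv²·Pa⁻¹·s² = (kg·m²·s⁻³·A⁻¹) · (kg²·s⁻⁴·A⁻²) · m² · (kg⁻²·m⁻⁴·s⁴·A²) · (m⁴·s⁻⁴) · (kg⁻¹·m·s²) · s² = m⁵·s⁻³·A⁻¹.
Left is kg·m⁴·s⁻⁵·A⁻¹; right is m⁵·s⁻³·A⁻¹ — different.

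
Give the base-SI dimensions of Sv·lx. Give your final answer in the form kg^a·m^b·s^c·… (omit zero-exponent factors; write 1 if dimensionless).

Sv = m²·s⁻².
lx = m⁻²·cd.
Combining: Sv·lx = (m²·s⁻²) · (m⁻²·cd) = s⁻²·cd.

s⁻²·cd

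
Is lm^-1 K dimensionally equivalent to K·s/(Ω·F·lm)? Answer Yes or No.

Left side:
  lm = cd·sr = cd (luminous flux; sr is dimensionless).
  So lm⁻¹ = cd⁻¹.
  Combining: lm⁻¹·K = cd⁻¹ · K = K·cd⁻¹.
Right side:
  Ω = V/A (resistance = voltage per current),
      = kg·m²·s⁻³·A⁻².
  So Ω⁻¹ = kg⁻¹·m⁻²·s³·A².
  F = C/V (capacitance = charge per voltage),
      = A·s/(kg·m²·s⁻³·A⁻¹) (substituting C and V),
      = kg⁻¹·m⁻²·s⁴·A².
  So F⁻¹ = kg·m²·s⁻⁴·A⁻².
  lm = cd·sr = cd (luminous flux; sr is dimensionless).
  So lm⁻¹ = cd⁻¹.
  Combining: Ω⁻¹·K·F⁻¹·lm⁻¹·s = (kg⁻¹·m⁻²·s³·A²) · K · (kg·m²·s⁻⁴·A⁻²) · cd⁻¹ · s = K·cd⁻¹.
Both reduce to K·cd⁻¹.

Yes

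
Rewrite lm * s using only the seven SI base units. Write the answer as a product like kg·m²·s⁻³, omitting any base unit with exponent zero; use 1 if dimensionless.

s·cd

lm = cd·sr = cd (luminous flux; sr is dimensionless).
Combining: lm·s = cd · s = s·cd.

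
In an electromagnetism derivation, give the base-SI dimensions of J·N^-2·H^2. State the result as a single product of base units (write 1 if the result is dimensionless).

kg·m⁴·s⁻²·A⁻⁴

J = N·m (work = force × distance),
    = kg·m²·s⁻².
N = kg·m/s² = kg·m·s⁻² (force = mass × acceleration).
So N⁻² = kg⁻²·m⁻²·s⁴.
H = Wb/A (inductance = flux per current),
    = kg·m²·s⁻²·A⁻².
So H² = kg²·m⁴·s⁻⁴·A⁻⁴.
Combining: J·N⁻²·H² = (kg·m²·s⁻²) · (kg⁻²·m⁻²·s⁴) · (kg²·m⁴·s⁻⁴·A⁻⁴) = kg·m⁴·s⁻²·A⁻⁴.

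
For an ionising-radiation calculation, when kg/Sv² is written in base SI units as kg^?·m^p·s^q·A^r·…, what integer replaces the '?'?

Sv = J/kg (equivalent dose = energy per mass),
    = m²·s⁻².
So Sv⁻² = m⁻⁴·s⁴.
Combining: Sv⁻²·kg = (m⁻⁴·s⁴) · kg = kg·m⁻⁴·s⁴.
The exponent of kg is 1.

1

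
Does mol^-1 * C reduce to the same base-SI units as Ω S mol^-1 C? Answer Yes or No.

Yes

Left side:
  C = A·s = s·A (charge = current × time).
  Combining: mol⁻¹·C = mol⁻¹ · (s·A) = s·A·mol⁻¹.
Right side:
  Ω = V/A (resistance = voltage per current),
      = kg·m²·s⁻³·A⁻².
  S = 1/Ω (conductance is reciprocal resistance),
      = kg⁻¹·m⁻²·s³·A².
  C = A·s = s·A (charge = current × time).
  Combining: Ω·S·mol⁻¹·C = (kg·m²·s⁻³·A⁻²) · (kg⁻¹·m⁻²·s³·A²) · mol⁻¹ · (s·A) = s·A·mol⁻¹.
Both reduce to s·A·mol⁻¹.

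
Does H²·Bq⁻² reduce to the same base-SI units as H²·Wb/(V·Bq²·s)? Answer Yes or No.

Yes

Left side:
  H = kg·m²·s⁻²·A⁻².
  So H² = kg²·m⁴·s⁻⁴·A⁻⁴.
  Bq = s⁻¹.
  So Bq⁻² = s².
  Combining: H²·Bq⁻² = (kg²·m⁴·s⁻⁴·A⁻⁴) · s² = kg²·m⁴·s⁻²·A⁻⁴.
Right side:
  H = kg·m²·s⁻²·A⁻².
  So H² = kg²·m⁴·s⁻⁴·A⁻⁴.
  V = kg·m²·s⁻³·A⁻¹.
  So V⁻¹ = kg⁻¹·m⁻²·s³·A.
  Wb = kg·m²·s⁻²·A⁻¹.
  Bq = s⁻¹.
  So Bq⁻² = s².
  Combining: H²·V⁻¹·Wb·Bq⁻²·s⁻¹ = (kg²·m⁴·s⁻⁴·A⁻⁴) · (kg⁻¹·m⁻²·s³·A) · (kg·m²·s⁻²·A⁻¹) · s² · s⁻¹ = kg²·m⁴·s⁻²·A⁻⁴.
Both reduce to kg²·m⁴·s⁻²·A⁻⁴.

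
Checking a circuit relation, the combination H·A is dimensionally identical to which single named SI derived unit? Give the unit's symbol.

H = Wb/A (inductance = flux per current),
    = kg·m²·s⁻²·A⁻².
Combining: H·A = (kg·m²·s⁻²·A⁻²) · A = kg·m²·s⁻²·A⁻¹.
kg·m²·s⁻²·A⁻¹ is the base-SI form of the weber.

Wb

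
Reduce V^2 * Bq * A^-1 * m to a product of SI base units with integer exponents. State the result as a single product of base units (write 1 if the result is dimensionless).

kg²·m⁵·s⁻⁷·A⁻³

V = W/A (potential = power per current),
    = kg·m²·s⁻³·A⁻¹.
So V² = kg²·m⁴·s⁻⁶·A⁻².
Bq = 1/s = s⁻¹ (activity is decays per second).
Combining: V²·Bq·A⁻¹·m = (kg²·m⁴·s⁻⁶·A⁻²) · s⁻¹ · A⁻¹ · m = kg²·m⁵·s⁻⁷·A⁻³.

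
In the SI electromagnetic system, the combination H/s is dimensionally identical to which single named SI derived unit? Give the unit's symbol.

Ω

H = Wb/A (inductance = flux per current),
    = kg·m²·s⁻²·A⁻².
Combining: H·s⁻¹ = (kg·m²·s⁻²·A⁻²) · s⁻¹ = kg·m²·s⁻³·A⁻².
kg·m²·s⁻³·A⁻² is the base-SI form of the ohm.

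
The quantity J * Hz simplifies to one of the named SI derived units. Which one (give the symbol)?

J = kg·m²·s⁻².
Hz = s⁻¹.
Combining: J·Hz = (kg·m²·s⁻²) · s⁻¹ = kg·m²·s⁻³.
kg·m²·s⁻³ is the base-SI form of the watt.

W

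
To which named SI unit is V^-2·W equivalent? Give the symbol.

S

V = kg·m²·s⁻³·A⁻¹.
So V⁻² = kg⁻²·m⁻⁴·s⁶·A².
W = kg·m²·s⁻³.
Combining: V⁻²·W = (kg⁻²·m⁻⁴·s⁶·A²) · (kg·m²·s⁻³) = kg⁻¹·m⁻²·s³·A².
kg⁻¹·m⁻²·s³·A² is the base-SI form of the siemens.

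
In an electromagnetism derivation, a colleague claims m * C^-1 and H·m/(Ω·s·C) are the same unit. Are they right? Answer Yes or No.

Left side:
  C = A·s = s·A (charge = current × time).
  So C⁻¹ = s⁻¹·A⁻¹.
  Combining: m·C⁻¹ = m · (s⁻¹·A⁻¹) = m·s⁻¹·A⁻¹.
Right side:
  Ω = V/A (resistance = voltage per current),
      = kg·m²·s⁻³·A⁻².
  So Ω⁻¹ = kg⁻¹·m⁻²·s³·A².
  H = Wb/A (inductance = flux per current),
      = kg·m²·s⁻²·A⁻².
  C = A·s = s·A (charge = current × time).
  So C⁻¹ = s⁻¹·A⁻¹.
  Combining: Ω⁻¹·s⁻¹·H·C⁻¹·m = (kg⁻¹·m⁻²·s³·A²) · s⁻¹ · (kg·m²·s⁻²·A⁻²) · (s⁻¹·A⁻¹) · m = m·s⁻¹·A⁻¹.
Both reduce to m·s⁻¹·A⁻¹.

Yes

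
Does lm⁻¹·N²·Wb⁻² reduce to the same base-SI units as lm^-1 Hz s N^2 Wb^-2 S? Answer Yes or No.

Left side:
  lm = cd.
  So lm⁻¹ = cd⁻¹.
  N = kg·m·s⁻².
  So N² = kg²·m²·s⁻⁴.
  Wb = kg·m²·s⁻²·A⁻¹.
  So Wb⁻² = kg⁻²·m⁻⁴·s⁴·A².
  Combining: lm⁻¹·N²·Wb⁻² = cd⁻¹ · (kg²·m²·s⁻⁴) · (kg⁻²·m⁻⁴·s⁴·A²) = m⁻²·A²·cd⁻¹.
Right side:
  lm = cd.
  So lm⁻¹ = cd⁻¹.
  Hz = s⁻¹.
  N = kg·m·s⁻².
  So N² = kg²·m²·s⁻⁴.
  Wb = kg·m²·s⁻²·A⁻¹.
  So Wb⁻² = kg⁻²·m⁻⁴·s⁴·A².
  S = kg⁻¹·m⁻²·s³·A².
  Combining: lm⁻¹·Hz·s·N²·Wb⁻²·S = cd⁻¹ · s⁻¹ · s · (kg²·m²·s⁻⁴) · (kg⁻²·m⁻⁴·s⁴·A²) · (kg⁻¹·m⁻²·s³·A²) = kg⁻¹·m⁻⁴·s³·A⁴·cd⁻¹.
Left is m⁻²·A²·cd⁻¹; right is kg⁻¹·m⁻⁴·s³·A⁴·cd⁻¹ — different.

No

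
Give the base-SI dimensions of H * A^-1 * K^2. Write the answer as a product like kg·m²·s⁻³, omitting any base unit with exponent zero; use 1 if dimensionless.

H = kg·m²·s⁻²·A⁻².
Combining: H·A⁻¹·K² = (kg·m²·s⁻²·A⁻²) · A⁻¹ · K² = kg·m²·s⁻²·A⁻³·K².

kg·m²·s⁻²·A⁻³·K²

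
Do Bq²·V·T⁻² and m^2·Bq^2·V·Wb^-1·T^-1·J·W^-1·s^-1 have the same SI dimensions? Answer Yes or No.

Left side:
  Bq = 1/s = s⁻¹ (activity is decays per second).
  So Bq² = s⁻².
  V = W/A (potential = power per current),
      = kg·m²·s⁻³·A⁻¹.
  T = Wb/m² (flux density = flux per area),
      = kg·s⁻²·A⁻¹.
  So T⁻² = kg⁻²·s⁴·A².
  Combining: Bq²·V·T⁻² = s⁻² · (kg·m²·s⁻³·A⁻¹) · (kg⁻²·s⁴·A²) = kg⁻¹·m²·s⁻¹·A.
Right side:
  Bq = 1/s = s⁻¹ (activity is decays per second).
  So Bq² = s⁻².
  V = W/A (potential = power per current),
      = kg·m²·s⁻³·A⁻¹.
  Wb = V·s (flux: a volt is a weber per second),
      = kg·m²·s⁻²·A⁻¹.
  So Wb⁻¹ = kg⁻¹·m⁻²·s²·A.
  T = Wb/m² (flux density = flux per area),
      = kg·s⁻²·A⁻¹.
  So T⁻¹ = kg⁻¹·s²·A.
  J = N·m (work = force × distance),
      = kg·m²·s⁻².
  W = J/s (power = energy per time),
      = kg·m²·s⁻³.
  So W⁻¹ = kg⁻¹·m⁻²·s³.
  Combining: m²·Bq²·V·Wb⁻¹·T⁻¹·J·W⁻¹·s⁻¹ = m² · s⁻² · (kg·m²·s⁻³·A⁻¹) · (kg⁻¹·m⁻²·s²·A) · (kg⁻¹·s²·A) · (kg·m²·s⁻²) · (kg⁻¹·m⁻²·s³) · s⁻¹ = kg⁻¹·m²·s⁻¹·A.
Both reduce to kg⁻¹·m²·s⁻¹·A.

Yes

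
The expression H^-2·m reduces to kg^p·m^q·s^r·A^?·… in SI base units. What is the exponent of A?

4

H = Wb/A (inductance = flux per current),
    = kg·m²·s⁻²·A⁻².
So H⁻² = kg⁻²·m⁻⁴·s⁴·A⁴.
Combining: H⁻²·m = (kg⁻²·m⁻⁴·s⁴·A⁴) · m = kg⁻²·m⁻³·s⁴·A⁴.
The exponent of A is 4.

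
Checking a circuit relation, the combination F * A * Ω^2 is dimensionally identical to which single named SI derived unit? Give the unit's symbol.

Wb

F = kg⁻¹·m⁻²·s⁴·A².
Ω = kg·m²·s⁻³·A⁻².
So Ω² = kg²·m⁴·s⁻⁶·A⁻⁴.
Combining: F·A·Ω² = (kg⁻¹·m⁻²·s⁴·A²) · A · (kg²·m⁴·s⁻⁶·A⁻⁴) = kg·m²·s⁻²·A⁻¹.
kg·m²·s⁻²·A⁻¹ is the base-SI form of the weber.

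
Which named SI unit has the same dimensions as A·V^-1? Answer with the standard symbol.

V = W/A (potential = power per current),
    = kg·m²·s⁻³·A⁻¹.
So V⁻¹ = kg⁻¹·m⁻²·s³·A.
Combining: A·V⁻¹ = A · (kg⁻¹·m⁻²·s³·A) = kg⁻¹·m⁻²·s³·A².
kg⁻¹·m⁻²·s³·A² is the base-SI form of the siemens.

S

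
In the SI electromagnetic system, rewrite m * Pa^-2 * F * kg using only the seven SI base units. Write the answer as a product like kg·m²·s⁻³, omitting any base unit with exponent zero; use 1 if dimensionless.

kg⁻²·m·s⁸·A²

Pa = kg·m⁻¹·s⁻².
So Pa⁻² = kg⁻²·m²·s⁴.
F = kg⁻¹·m⁻²·s⁴·A².
Combining: m·Pa⁻²·F·kg = m · (kg⁻²·m²·s⁴) · (kg⁻¹·m⁻²·s⁴·A²) · kg = kg⁻²·m·s⁸·A².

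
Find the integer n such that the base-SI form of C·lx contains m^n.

-2

C = A·s = s·A (charge = current × time).
lx = lm/m² (illuminance = luminous flux per area),
    = m⁻²·cd.
Combining: C·lx = (s·A) · (m⁻²·cd) = m⁻²·s·A·cd.
The exponent of m is -2.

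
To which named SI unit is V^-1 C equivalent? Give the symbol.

F

V = kg·m²·s⁻³·A⁻¹.
So V⁻¹ = kg⁻¹·m⁻²·s³·A.
C = s·A.
Combining: V⁻¹·C = (kg⁻¹·m⁻²·s³·A) · (s·A) = kg⁻¹·m⁻²·s⁴·A².
kg⁻¹·m⁻²·s⁴·A² is the base-SI form of the farad.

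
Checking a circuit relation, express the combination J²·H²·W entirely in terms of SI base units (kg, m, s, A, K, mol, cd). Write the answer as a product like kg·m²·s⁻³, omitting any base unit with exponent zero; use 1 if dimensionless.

J = kg·m²·s⁻².
So J² = kg²·m⁴·s⁻⁴.
H = kg·m²·s⁻²·A⁻².
So H² = kg²·m⁴·s⁻⁴·A⁻⁴.
W = kg·m²·s⁻³.
Combining: J²·H²·W = (kg²·m⁴·s⁻⁴) · (kg²·m⁴·s⁻⁴·A⁻⁴) · (kg·m²·s⁻³) = kg⁵·m¹⁰·s⁻¹¹·A⁻⁴.

kg⁵·m¹⁰·s⁻¹¹·A⁻⁴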